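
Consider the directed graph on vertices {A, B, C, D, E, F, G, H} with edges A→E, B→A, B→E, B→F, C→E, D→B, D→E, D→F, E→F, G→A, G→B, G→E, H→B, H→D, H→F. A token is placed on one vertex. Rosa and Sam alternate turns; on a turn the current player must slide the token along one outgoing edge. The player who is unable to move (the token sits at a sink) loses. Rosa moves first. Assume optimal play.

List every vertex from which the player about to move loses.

Build the W/L table. Terminal = L. A non-terminal position is W if it has a move to some L; otherwise it is L.
Every edge goes from a vertex to one that appears earlier in the order F, E, A, B, D, G, H, C, so processing vertices in that order labels each vertex after all of its successors.
F: no outgoing edge → L
E: can move to F, which is L ⇒ W
A: the only move is to E(W), a W ⇒ L
B: can move to A, which is L ⇒ W
D: can move to F, which is L ⇒ W
G: can move to A, which is L ⇒ W
H: can move to F, which is L ⇒ W
C: the only move is to E(W), a W ⇒ L
Reading off the rows marked L gives the requested list; there are 3 such vertices.

A, C, F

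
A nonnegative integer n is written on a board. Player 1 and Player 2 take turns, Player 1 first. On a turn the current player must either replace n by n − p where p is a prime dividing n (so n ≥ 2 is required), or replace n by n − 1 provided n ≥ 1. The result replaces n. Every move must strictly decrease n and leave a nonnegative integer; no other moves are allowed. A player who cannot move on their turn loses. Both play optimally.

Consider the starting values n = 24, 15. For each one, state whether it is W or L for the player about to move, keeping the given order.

24: L, 15: W

Build the W/L table. Terminal = L. A non-terminal position is W if it has a move to some L; otherwise it is L.
n=0: no move → L
n=1: can move to 0, which is L ⇒ W
n=2: can move to 0, which is L ⇒ W
n=3: can move to 0, which is L ⇒ W
n=4: moves to 2(W), 3(W); every one is W ⇒ L
n=5: can move to 0, which is L ⇒ W
n=6: can move to 4, which is L ⇒ W
n=7: can move to 0, which is L ⇒ W
n=8: moves to 6(W), 7(W); every one is W ⇒ L
n=9: can move to 8, which is L ⇒ W
n=10: can move to 8, which is L ⇒ W
n=11: can move to 0, which is L ⇒ W
n=12: moves to 9(W), 10(W), 11(W); every one is W ⇒ L
n=13: can move to 0, which is L ⇒ W
n=14: can move to 12, which is L ⇒ W
n=15: can move to 12, which is L ⇒ W
n=16: moves to 14(W), 15(W); every one is W ⇒ L
n=17: can move to 0, which is L ⇒ W
n=18: can move to 16, which is L ⇒ W
n=19: can move to 0, which is L ⇒ W
n=20: moves to 15(W), 18(W), 19(W); every one is W ⇒ L
n=21: can move to 20, which is L ⇒ W
n=22: can move to 20, which is L ⇒ W
n=23: can move to 0, which is L ⇒ W
n=24: moves to 21(W), 22(W), 23(W); every one is W ⇒ L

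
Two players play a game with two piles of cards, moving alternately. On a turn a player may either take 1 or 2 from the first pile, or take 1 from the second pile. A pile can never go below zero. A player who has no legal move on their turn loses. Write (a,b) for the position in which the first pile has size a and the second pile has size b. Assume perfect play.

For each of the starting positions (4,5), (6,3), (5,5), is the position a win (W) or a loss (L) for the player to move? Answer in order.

Use the standard recursion: the mover loses at a terminal position; elsewhere, the mover wins exactly when some move hands the opponent an L position.
No move ever increases a pile, so every position that can arise here has a ≤ 6 and b ≤ 5; it is enough to label the cells with 0 ≤ a ≤ 6 and 0 ≤ b ≤ 5.
Every move lowers a or b (never raises either), so fill the grid row by row in increasing a, and left to right within a row: each cell's successors are then already labelled.
      b=0  b=1  b=2  b=3  b=4  b=5
a=0:    L    W    L    W    L    W
a=1:    W    L    W    L    W    L
a=2:    W    W    W    W    W    W
a=3:    L    W    L    W    L    W
a=4:    W    L    W    L    W    L
a=5:    W    W    W    W    W    W
a=6:    L    W    L    W    L    W
Cells with no legal move (terminal, hence L): (0,0).
The remaining L cells, each justified by listing all of its moves:
(0,2): →(0,1)(W) only, which is W, so L
(0,4): →(0,3)(W) only, which is W, so L
(1,1): →(0,1)(W), (1,0)(W) — all W, so L
(1,3): →(0,3)(W), (1,2)(W) — all W, so L
(1,5): →(0,5)(W), (1,4)(W) — all W, so L
(3,0): →(2,0)(W), (1,0)(W) — all W, so L
(3,2): →(2,2)(W), (1,2)(W), (3,1)(W) — all W, so L
(3,4): →(2,4)(W), (1,4)(W), (3,3)(W) — all W, so L
(4,1): →(3,1)(W), (2,1)(W), (4,0)(W) — all W, so L
(4,3): →(3,3)(W), (2,3)(W), (4,2)(W) — all W, so L
(4,5): →(3,5)(W), (2,5)(W), (4,4)(W) — all W, so L
(6,0): →(5,0)(W), (4,0)(W) — all W, so L
(6,2): →(5,2)(W), (4,2)(W), (6,1)(W) — all W, so L
(6,4): →(5,4)(W), (4,4)(W), (6,3)(W) — all W, so L
Every other cell has at least one move into one of the L cells above, so it is W.
(4,5): one of the L cells justified above, so L
(6,3): the move to (4,3) reaches an L cell, so W
(5,5): the move to (4,5) reaches an L cell, so W

(4,5): L, (6,3): W, (5,5): W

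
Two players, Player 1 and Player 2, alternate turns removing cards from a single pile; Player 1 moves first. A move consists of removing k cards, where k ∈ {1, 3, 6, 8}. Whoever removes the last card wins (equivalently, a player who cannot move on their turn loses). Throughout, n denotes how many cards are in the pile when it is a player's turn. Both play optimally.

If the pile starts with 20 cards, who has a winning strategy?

Player 2 wins.

Classify positions by backward induction: terminal positions (no move available) are L. From any other position, the mover wins iff some move reaches an L.
n=0: no move → L
n=1: can move to 0, which is L ⇒ W
n=2: the only move is to 1(W), a W ⇒ L
n=3: can move to 2, which is L ⇒ W
n=4: moves to 3(W), 1(W); every one is W ⇒ L
n=5: can move to 4, which is L ⇒ W
n=6: can move to 0, which is L ⇒ W
n=7: can move to 4, which is L ⇒ W
n=8: can move to 2, which is L ⇒ W
n=9: moves to 8(W), 6(W), 3(W), 1(W); every one is W ⇒ L
n=10: can move to 9, which is L ⇒ W
n=11: moves to 10(W), 8(W), 5(W), 3(W); every one is W ⇒ L
n=12: can move to 11, which is L ⇒ W
n=13: moves to 12(W), 10(W), 7(W), 5(W); every one is W ⇒ L
n=14: can move to 13, which is L ⇒ W
n=15: can move to 9, which is L ⇒ W
n=16: can move to 13, which is L ⇒ W
n=17: can move to 11, which is L ⇒ W
n=18: moves to 17(W), 15(W), 12(W), 10(W); every one is W ⇒ L
n=19: can move to 18, which is L ⇒ W
n=20: moves to 19(W), 17(W), 14(W), 12(W); every one is W ⇒ L
The starting position 20 is L: whatever Player 1 does, the opponent receives a W position.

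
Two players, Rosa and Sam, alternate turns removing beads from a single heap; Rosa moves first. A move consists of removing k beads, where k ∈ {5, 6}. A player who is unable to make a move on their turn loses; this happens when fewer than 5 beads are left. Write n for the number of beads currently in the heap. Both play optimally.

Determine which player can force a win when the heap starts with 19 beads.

Work bottom-up. With no move the player to move loses. Otherwise the position is W if at least one move leads to an L position for the opponent, and L if every move leads to a W.
n=0: no move → L
n=1: no move → L
n=2: no move → L
n=3: no move → L
n=4: no move → L
n=5: W (go to 0, an L position)
n=6: W (go to 1, an L position)
n=7: W (go to 2, an L position)
n=8: W (go to 3, an L position)
n=9: W (go to 4, an L position)
n=10: W (go to 4, an L position)
n=11: L (options 6(W), 5(W) are all W)
n=12: L (options 7(W), 6(W) are all W)
n=13: L (options 8(W), 7(W) are all W)
n=14: L (options 9(W), 8(W) are all W)
n=15: L (options 10(W), 9(W) are all W)
n=16: W (go to 11, an L position)
n=17: W (go to 12, an L position)
n=18: W (go to 13, an L position)
n=19: W (go to 14, an L position)
From 19 Rosa can remove 5, leaving 14, reaching an L position.

Rosa wins.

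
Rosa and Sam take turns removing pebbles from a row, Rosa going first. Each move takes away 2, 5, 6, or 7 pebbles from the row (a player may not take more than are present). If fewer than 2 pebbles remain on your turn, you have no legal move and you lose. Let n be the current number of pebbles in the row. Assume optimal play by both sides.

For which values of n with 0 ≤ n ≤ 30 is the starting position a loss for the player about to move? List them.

0, 1, 4, 12, 13, 16, 24, 25, 28

Build the W/L table. Terminal = L. A non-terminal position is W if it has a move to some L; otherwise it is L.
n=0: no move → L
n=1: no move → L
n=2: reaches L-position 0 → W
n=3: reaches L-position 1 → W
n=4: only reaches 2(W), which is W → L
n=5: reaches L-position 0 → W
n=6: reaches L-position 4 → W
n=7: reaches L-position 1 → W
n=8: reaches L-position 1 → W
n=9: reaches L-position 4 → W
n=10: reaches L-position 4 → W
n=11: reaches L-position 4 → W
n=12: only reaches 10(W), 7(W), 6(W), 5(W), all W → L
n=13: only reaches 11(W), 8(W), 7(W), 6(W), all W → L
n=14: reaches L-position 12 → W
n=15: reaches L-position 13 → W
n=16: only reaches 14(W), 11(W), 10(W), 9(W), all W → L
n=17: reaches L-position 12 → W
n=18: reaches L-position 16 → W
n=19: reaches L-position 13 → W
n=20: reaches L-position 13 → W
n=21: reaches L-position 16 → W
n=22: reaches L-position 16 → W
n=23: reaches L-position 16 → W
n=24: only reaches 22(W), 19(W), 18(W), 17(W), all W → L
n=25: only reaches 23(W), 20(W), 19(W), 18(W), all W → L
n=26: reaches L-position 24 → W
n=27: reaches L-position 25 → W
n=28: only reaches 26(W), 23(W), 22(W), 21(W), all W → L
n=29: reaches L-position 24 → W
n=30: reaches L-position 28 → W
The losing starting values of n are exactly the entries labelled L in this table (9 of them).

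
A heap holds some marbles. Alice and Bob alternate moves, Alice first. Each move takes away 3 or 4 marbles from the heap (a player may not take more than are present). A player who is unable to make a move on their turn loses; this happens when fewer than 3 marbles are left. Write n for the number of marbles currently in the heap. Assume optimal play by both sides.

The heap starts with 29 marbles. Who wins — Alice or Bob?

Bob wins.

Label each position W (a win for the player to move) or L (a loss). A position with no legal move is L; any other position is W exactly when some move reaches an L, and L when every move reaches a W.
n=0: no move → L
n=1: no move → L
n=2: no move → L
n=3: reaches L-position 0 → W
n=4: reaches L-position 1 → W
n=5: reaches L-position 2 → W
n=6: reaches L-position 2 → W
n=7: only reaches 4(W), 3(W), all W → L
n=8: only reaches 5(W), 4(W), all W → L
n=9: only reaches 6(W), 5(W), all W → L
n=10: reaches L-position 7 → W
n=11: reaches L-position 8 → W
n=12: reaches L-position 9 → W
n=13: reaches L-position 9 → W
n=14: only reaches 11(W), 10(W), all W → L
n=15: only reaches 12(W), 11(W), all W → L
n=16: only reaches 13(W), 12(W), all W → L
n=17: reaches L-position 14 → W
n=18: reaches L-position 15 → W
n=19: reaches L-position 16 → W
n=20: reaches L-position 16 → W
n=21: only reaches 18(W), 17(W), all W → L
n=22: only reaches 19(W), 18(W), all W → L
n=23: only reaches 20(W), 19(W), all W → L
n=24: reaches L-position 21 → W
n=25: reaches L-position 22 → W
n=26: reaches L-position 23 → W
n=27: reaches L-position 23 → W
n=28: only reaches 25(W), 24(W), all W → L
n=29: only reaches 26(W), 25(W), all W → L
The starting position 29 is L: whatever Alice does, the opponent receives a W position.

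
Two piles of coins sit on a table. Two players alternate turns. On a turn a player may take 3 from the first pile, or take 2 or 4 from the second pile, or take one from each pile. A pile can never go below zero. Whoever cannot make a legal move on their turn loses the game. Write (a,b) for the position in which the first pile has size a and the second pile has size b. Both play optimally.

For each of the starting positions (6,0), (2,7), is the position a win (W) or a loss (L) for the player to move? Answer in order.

(6,0): L, (2,7): W

Label each position W (a win for the player to move) or L (a loss). A position with no legal move is L; any other position is W exactly when some move reaches an L, and L when every move reaches a W.
No move ever increases a pile, so every position that can arise here has a ≤ 6 and b ≤ 7; it is enough to label the cells with 0 ≤ a ≤ 6 and 0 ≤ b ≤ 7.
Every move lowers a or b (never raises either), so fill the grid row by row in increasing a, and left to right within a row: each cell's successors are then already labelled.
      b=0  b=1  b=2  b=3  b=4  b=5  b=6  b=7
a=0:    L    L    W    W    W    W    L    L
a=1:    L    W    W    L    W    W    L    W
a=2:    L    W    W    L    W    W    L    W
a=3:    W    W    L    L    W    W    W    W
a=4:    W    L    L    W    W    W    W    L
a=5:    W    L    W    W    L    W    W    L
a=6:    L    L    W    W    W    W    L    L
Cells with no legal move (terminal, hence L): (0,0), (0,1), (1,0), (2,0).
The remaining L cells, each justified by listing all of its moves:
(0,6): moves to (0,4)(W), (0,2)(W); every one is W ⇒ L
(0,7): moves to (0,5)(W), (0,3)(W); every one is W ⇒ L
(1,3): moves to (1,1)(W), (0,2)(W); every one is W ⇒ L
(1,6): moves to (1,4)(W), (1,2)(W), (0,5)(W); every one is W ⇒ L
(2,3): moves to (2,1)(W), (1,2)(W); every one is W ⇒ L
(2,6): moves to (2,4)(W), (2,2)(W), (1,5)(W); every one is W ⇒ L
(3,2): moves to (0,2)(W), (3,0)(W), (2,1)(W); every one is W ⇒ L
(3,3): moves to (0,3)(W), (3,1)(W), (2,2)(W); every one is W ⇒ L
(4,1): moves to (1,1)(W), (3,0)(W); every one is W ⇒ L
(4,2): moves to (1,2)(W), (4,0)(W), (3,1)(W); every one is W ⇒ L
(4,7): moves to (1,7)(W), (4,5)(W), (4,3)(W), (3,6)(W); every one is W ⇒ L
(5,1): moves to (2,1)(W), (4,0)(W); every one is W ⇒ L
(5,4): moves to (2,4)(W), (5,2)(W), (5,0)(W), (4,3)(W); every one is W ⇒ L
(5,7): moves to (2,7)(W), (5,5)(W), (5,3)(W), (4,6)(W); every one is W ⇒ L
(6,0): the only move is to (3,0)(W), a W ⇒ L
(6,1): moves to (3,1)(W), (5,0)(W); every one is W ⇒ L
(6,6): moves to (3,6)(W), (6,4)(W), (6,2)(W), (5,5)(W); every one is W ⇒ L
(6,7): moves to (3,7)(W), (6,5)(W), (6,3)(W), (5,6)(W); every one is W ⇒ L
Every other cell has at least one move into one of the L cells above, so it is W.
(6,0): one of the L cells justified above, so L
(2,7): the move to (2,3) reaches an L cell, so W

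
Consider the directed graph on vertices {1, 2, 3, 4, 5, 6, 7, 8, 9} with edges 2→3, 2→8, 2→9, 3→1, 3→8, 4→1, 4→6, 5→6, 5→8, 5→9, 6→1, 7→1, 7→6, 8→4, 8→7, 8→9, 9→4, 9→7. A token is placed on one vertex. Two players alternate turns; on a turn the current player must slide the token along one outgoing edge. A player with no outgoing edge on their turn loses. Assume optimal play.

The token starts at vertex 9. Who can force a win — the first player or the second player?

Positions with no move are L. A position that does have a move is losing for the player to move precisely when every available move leads to a winning position for the opponent. Fill in the labels:
Every edge goes from a vertex to one that appears earlier in the order 1, 6, 7, 4, 9, 8, 3, 2, 5, so processing vertices in that order labels each vertex after all of its successors.
1: no outgoing edge → L
6: →1(L), so W
7: →1(L), so W
4: →1(L), so W
9: →4(W), 7(W) — all W, so L
8: →9(L), so W
3: →1(L), so W
2: →9(L), so W
5: →9(L), so W
The starting position 9 is L: whatever the player to move does, the opponent receives a W position.

The second player wins.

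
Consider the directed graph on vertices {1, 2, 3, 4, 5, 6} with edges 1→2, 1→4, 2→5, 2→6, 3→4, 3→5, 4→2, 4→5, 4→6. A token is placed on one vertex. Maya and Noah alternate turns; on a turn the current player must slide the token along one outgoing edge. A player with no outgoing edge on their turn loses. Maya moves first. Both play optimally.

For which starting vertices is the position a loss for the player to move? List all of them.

1, 5, 6

Classify positions by backward induction: terminal positions (no move available) are L. From any other position, the mover wins iff some move reaches an L.
Every edge goes from a vertex to one that appears earlier in the order 6, 5, 2, 4, 3, 1, so processing vertices in that order labels each vertex after all of its successors.
6: no outgoing edge → L
5: no outgoing edge → L
2: W (go to 5, an L position)
4: W (go to 5, an L position)
3: W (go to 5, an L position)
1: L (options 4(W), 2(W) are all W)
The losing starting vertices are exactly the entries labelled L in this table (3 of them).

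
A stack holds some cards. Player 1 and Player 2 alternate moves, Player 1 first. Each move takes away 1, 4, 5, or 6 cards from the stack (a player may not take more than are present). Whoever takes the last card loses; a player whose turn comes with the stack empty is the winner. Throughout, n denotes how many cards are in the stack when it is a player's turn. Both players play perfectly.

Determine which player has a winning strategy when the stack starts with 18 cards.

Player 1 wins.

Use the standard recursion: the mover wins at a terminal position; elsewhere, the mover wins exactly when some move hands the opponent an L position.
n=0: no move; the opponent has just taken the last card and therefore loses → W
n=1: →0(W) only, which is W, so L
n=2: →1(L), so W
n=3: →2(W) only, which is W, so L
n=4: →3(L), so W
n=5: →1(L), so W
n=6: →1(L), so W
n=7: →3(L), so W
n=8: →3(L), so W
n=9: →3(L), so W
n=10: →9(W), 6(W), 5(W), 4(W) — all W, so L
n=11: →10(L), so W
n=12: →11(W), 8(W), 7(W), 6(W) — all W, so L
n=13: →12(L), so W
n=14: →10(L), so W
n=15: →10(L), so W
n=16: →12(L), so W
n=17: →12(L), so W
n=18: →12(L), so W
From 18 Player 1 can remove 6, leaving 12, reaching an L position.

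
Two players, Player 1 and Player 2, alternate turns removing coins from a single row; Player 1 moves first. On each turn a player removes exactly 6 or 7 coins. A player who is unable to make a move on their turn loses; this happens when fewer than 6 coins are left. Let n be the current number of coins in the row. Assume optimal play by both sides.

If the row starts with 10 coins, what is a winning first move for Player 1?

Remove 6, leaving 4.

Compute win/loss labels from the base case upward. A position with no move is L. Any other position is W if it can reach an L in one move, else L.
n=0: no move → L
n=1: no move → L
n=2: no move → L
n=3: no move → L
n=4: no move → L
n=5: no move → L
n=6: reaches L-position 0 → W
n=7: reaches L-position 1 → W
n=8: reaches L-position 2 → W
n=9: reaches L-position 3 → W
n=10: reaches L-position 4 → W
From 10, the L positions reachable in one move are: 4, 3. Any move reaching one of these is winning.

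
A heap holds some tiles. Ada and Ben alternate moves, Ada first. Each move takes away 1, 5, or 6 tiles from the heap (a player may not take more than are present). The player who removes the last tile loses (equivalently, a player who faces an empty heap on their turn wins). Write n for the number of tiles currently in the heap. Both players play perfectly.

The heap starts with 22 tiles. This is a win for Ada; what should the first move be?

Remove 6, leaving 16.

Work bottom-up. With no move the player to move wins. Otherwise the position is W if at least one move leads to an L position for the opponent, and L if every move leads to a W.
n=0: no move; the opponent has just taken the last tile and therefore loses → W
n=1: only reaches 0(W), which is W → L
n=2: reaches L-position 1 → W
n=3: only reaches 2(W), which is W → L
n=4: reaches L-position 3 → W
n=5: only reaches 4(W), 0(W), all W → L
n=6: reaches L-position 5 → W
n=7: reaches L-position 1 → W
n=8: reaches L-position 3 → W
n=9: reaches L-position 3 → W
n=10: reaches L-position 5 → W
n=11: reaches L-position 5 → W
n=12: only reaches 11(W), 7(W), 6(W), all W → L
n=13: reaches L-position 12 → W
n=14: only reaches 13(W), 9(W), 8(W), all W → L
n=15: reaches L-position 14 → W
n=16: only reaches 15(W), 11(W), 10(W), all W → L
n=17: reaches L-position 16 → W
n=18: reaches L-position 12 → W
n=19: reaches L-position 14 → W
n=20: reaches L-position 14 → W
n=21: reaches L-position 16 → W
n=22: reaches L-position 16 → W
From 22, the L positions reachable in one move are: 16.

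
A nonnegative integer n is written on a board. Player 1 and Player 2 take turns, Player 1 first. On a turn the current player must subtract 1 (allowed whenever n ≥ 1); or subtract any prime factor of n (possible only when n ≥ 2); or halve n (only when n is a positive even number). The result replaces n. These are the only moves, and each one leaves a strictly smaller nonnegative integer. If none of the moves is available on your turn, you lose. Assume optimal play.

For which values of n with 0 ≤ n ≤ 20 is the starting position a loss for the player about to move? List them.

0, 4, 9, 14, 20

Classify positions by backward induction: terminal positions (no move available) are L. From any other position, the mover wins iff some move reaches an L.
n=0: no move → L
n=1: →0(L), so W
n=2: →0(L), so W
n=3: →0(L), so W
n=4: →2(W), 3(W) — all W, so L
n=5: →0(L), so W
n=6: →4(L), so W
n=7: →0(L), so W
n=8: →4(L), so W
n=9: →6(W), 8(W) — all W, so L
n=10: →9(L), so W
n=11: →0(L), so W
n=12: →9(L), so W
n=13: →0(L), so W
n=14: →7(W), 12(W), 13(W) — all W, so L
n=15: →14(L), so W
n=16: →14(L), so W
n=17: →0(L), so W
n=18: →9(L), so W
n=19: →0(L), so W
n=20: →10(W), 15(W), 18(W), 19(W) — all W, so L
Reading off the rows marked L gives the requested list; there are 5 such values of n.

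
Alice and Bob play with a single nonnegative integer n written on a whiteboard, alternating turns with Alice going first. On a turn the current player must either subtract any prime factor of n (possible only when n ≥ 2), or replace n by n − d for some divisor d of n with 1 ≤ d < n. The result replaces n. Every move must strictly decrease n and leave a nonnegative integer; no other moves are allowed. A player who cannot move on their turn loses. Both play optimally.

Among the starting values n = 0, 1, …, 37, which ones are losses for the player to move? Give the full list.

Positions with no move are L. A position that does have a move is losing for the player to move precisely when every available move leads to a winning position for the opponent. Fill in the labels:
n=0: no move → L
n=1: no move → L
n=2: reaches L-position 0 → W
n=3: reaches L-position 0 → W
n=4: only reaches 2(W), 3(W), all W → L
n=5: reaches L-position 0 → W
n=6: reaches L-position 4 → W
n=7: reaches L-position 0 → W
n=8: reaches L-position 4 → W
n=9: only reaches 6(W), 8(W), all W → L
n=10: reaches L-position 9 → W
n=11: reaches L-position 0 → W
n=12: reaches L-position 9 → W
n=13: reaches L-position 0 → W
n=14: only reaches 7(W), 12(W), 13(W), all W → L
n=15: reaches L-position 14 → W
n=16: reaches L-position 14 → W
n=17: reaches L-position 0 → W
n=18: reaches L-position 9 → W
n=19: reaches L-position 0 → W
n=20: only reaches 10(W), 15(W), 16(W), 18(W), 19(W), all W → L
n=21: reaches L-position 14 → W
n=22: reaches L-position 20 → W
n=23: reaches L-position 0 → W
n=24: reaches L-position 20 → W
n=25: reaches L-position 20 → W
n=26: only reaches 13(W), 24(W), 25(W), all W → L
n=27: reaches L-position 26 → W
n=28: reaches L-position 14 → W
n=29: reaches L-position 0 → W
n=30: reaches L-position 20 → W
n=31: reaches L-position 0 → W
n=32: only reaches 16(W), 24(W), 28(W), 30(W), 31(W), all W → L
n=33: reaches L-position 32 → W
n=34: reaches L-position 32 → W
n=35: only reaches 28(W), 30(W), 34(W), all W → L
n=36: reaches L-position 32 → W
n=37: reaches L-position 0 → W
The losing starting values of n are exactly the entries labelled L in this table (9 of them).

0, 1, 4, 9, 14, 20, 26, 32, 35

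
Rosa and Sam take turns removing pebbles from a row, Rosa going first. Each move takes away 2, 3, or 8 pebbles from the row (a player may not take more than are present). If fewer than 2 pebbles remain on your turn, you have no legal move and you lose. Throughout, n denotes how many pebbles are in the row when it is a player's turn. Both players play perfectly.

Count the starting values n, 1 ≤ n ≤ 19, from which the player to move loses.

Work bottom-up. With no move the player to move loses. Otherwise the position is W if at least one move leads to an L position for the opponent, and L if every move leads to a W.
n=0: no move → L
n=1: no move → L
n=2: can move to 0, which is L ⇒ W
n=3: can move to 1, which is L ⇒ W
n=4: can move to 1, which is L ⇒ W
n=5: moves to 3(W), 2(W); every one is W ⇒ L
n=6: moves to 4(W), 3(W); every one is W ⇒ L
n=7: can move to 5, which is L ⇒ W
n=8: can move to 6, which is L ⇒ W
n=9: can move to 6, which is L ⇒ W
n=10: moves to 8(W), 7(W), 2(W); every one is W ⇒ L
n=11: moves to 9(W), 8(W), 3(W); every one is W ⇒ L
n=12: can move to 10, which is L ⇒ W
n=13: can move to 11, which is L ⇒ W
n=14: can move to 11, which is L ⇒ W
n=15: moves to 13(W), 12(W), 7(W); every one is W ⇒ L
n=16: moves to 14(W), 13(W), 8(W); every one is W ⇒ L
n=17: can move to 15, which is L ⇒ W
n=18: can move to 16, which is L ⇒ W
n=19: can move to 16, which is L ⇒ W
L entries with 1 ≤ n ≤ 19 (n=0 is outside the asked range and is not counted): n = 1, 5, 6, 10, 11, 15, 16; that makes 7.

7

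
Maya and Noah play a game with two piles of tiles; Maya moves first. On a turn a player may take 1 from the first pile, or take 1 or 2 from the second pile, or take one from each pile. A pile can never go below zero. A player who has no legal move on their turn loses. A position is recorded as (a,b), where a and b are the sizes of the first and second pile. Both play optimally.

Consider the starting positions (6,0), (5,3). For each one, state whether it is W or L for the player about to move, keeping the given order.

(6,0): L, (5,3): W

Work bottom-up. With no move the player to move loses. Otherwise the position is W if at least one move leads to an L position for the opponent, and L if every move leads to a W.
No move ever increases a pile, so every position that can arise here has a ≤ 6 and b ≤ 3; it is enough to label the cells with 0 ≤ a ≤ 6 and 0 ≤ b ≤ 3.
Every move lowers a or b (never raises either), so fill the grid row by row in increasing a, and left to right within a row: each cell's successors are then already labelled.
      b=0  b=1  b=2  b=3
a=0:    L    W    W    L
a=1:    W    W    L    W
a=2:    L    W    W    W
a=3:    W    W    L    W
a=4:    L    W    W    W
a=5:    W    W    L    W
a=6:    L    W    W    W
Cells with no legal move (terminal, hence L): (0,0).
The remaining L cells, each justified by listing all of its moves:
(0,3): moves to (0,2)(W), (0,1)(W); every one is W ⇒ L
(1,2): moves to (0,2)(W), (1,1)(W), (1,0)(W), (0,1)(W); every one is W ⇒ L
(2,0): the only move is to (1,0)(W), a W ⇒ L
(3,2): moves to (2,2)(W), (3,1)(W), (3,0)(W), (2,1)(W); every one is W ⇒ L
(4,0): the only move is to (3,0)(W), a W ⇒ L
(5,2): moves to (4,2)(W), (5,1)(W), (5,0)(W), (4,1)(W); every one is W ⇒ L
(6,0): the only move is to (5,0)(W), a W ⇒ L
Every other cell has at least one move into one of the L cells above, so it is W.
(6,0): one of the L cells justified above, so L
(5,3): the move to (5,2) reaches an L cell, so W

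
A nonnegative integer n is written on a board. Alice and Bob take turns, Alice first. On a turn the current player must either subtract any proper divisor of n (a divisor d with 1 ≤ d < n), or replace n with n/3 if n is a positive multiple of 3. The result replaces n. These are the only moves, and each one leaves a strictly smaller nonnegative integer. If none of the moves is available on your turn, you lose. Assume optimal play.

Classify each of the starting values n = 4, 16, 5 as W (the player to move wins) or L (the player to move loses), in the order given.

Classify positions by backward induction: terminal positions (no move available) are L. From any other position, the mover wins iff some move reaches an L.
n=0: no move → L
n=1: no move → L
n=2: W (go to 1, an L position)
n=3: W (go to 1, an L position)
n=4: L (options 2(W), 3(W) are all W)
n=5: W (go to 4, an L position)
n=6: W (go to 4, an L position)
n=7: L (sole option 6(W) is W)
n=8: W (go to 4, an L position)
n=9: L (options 3(W), 6(W), 8(W) are all W)
n=10: W (go to 9, an L position)
n=11: L (sole option 10(W) is W)
n=12: W (go to 4, an L position)
n=13: L (sole option 12(W) is W)
n=14: W (go to 7, an L position)
n=15: L (options 5(W), 10(W), 12(W), 14(W) are all W)
n=16: W (go to 15, an L position)

4: L, 16: W, 5: W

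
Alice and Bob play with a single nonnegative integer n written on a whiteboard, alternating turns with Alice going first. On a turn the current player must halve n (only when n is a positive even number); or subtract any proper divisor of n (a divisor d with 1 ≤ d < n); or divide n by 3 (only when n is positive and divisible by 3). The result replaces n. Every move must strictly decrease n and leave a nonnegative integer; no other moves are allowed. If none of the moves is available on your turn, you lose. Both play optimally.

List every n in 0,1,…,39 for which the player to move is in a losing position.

0, 1, 4, 7, 9, 11, 13, 15, 17, 19, 23, 25, 28, 31, 36

Classify positions by backward induction: terminal positions (no move available) are L. From any other position, the mover wins iff some move reaches an L.
n=0: no move → L
n=1: no move → L
n=2: W (go to 1, an L position)
n=3: W (go to 1, an L position)
n=4: L (options 2(W), 3(W) are all W)
n=5: W (go to 4, an L position)
n=6: W (go to 4, an L position)
n=7: L (sole option 6(W) is W)
n=8: W (go to 4, an L position)
n=9: L (options 3(W), 6(W), 8(W) are all W)
n=10: W (go to 9, an L position)
n=11: L (sole option 10(W) is W)
n=12: W (go to 4, an L position)
n=13: L (sole option 12(W) is W)
n=14: W (go to 7, an L position)
n=15: L (options 5(W), 10(W), 12(W), 14(W) are all W)
n=16: W (go to 15, an L position)
n=17: L (sole option 16(W) is W)
n=18: W (go to 9, an L position)
n=19: L (sole option 18(W) is W)
n=20: W (go to 15, an L position)
n=21: W (go to 7, an L position)
n=22: W (go to 11, an L position)
n=23: L (sole option 22(W) is W)
n=24: W (go to 23, an L position)
n=25: L (options 20(W), 24(W) are all W)
n=26: W (go to 13, an L position)
n=27: W (go to 9, an L position)
n=28: L (options 14(W), 21(W), 24(W), 26(W), 27(W) are all W)
n=29: W (go to 28, an L position)
n=30: W (go to 15, an L position)
n=31: L (sole option 30(W) is W)
n=32: W (go to 28, an L position)
n=33: W (go to 11, an L position)
n=34: W (go to 17, an L position)
n=35: W (go to 28, an L position)
n=36: L (options 12(W), 18(W), 24(W), 27(W), 30(W), 32(W), 33(W), 34(W), 35(W) are all W)
n=37: W (go to 36, an L position)
n=38: W (go to 19, an L position)
n=39: W (go to 13, an L position)
The losing starting values of n are exactly the entries labelled L in this table (15 of them).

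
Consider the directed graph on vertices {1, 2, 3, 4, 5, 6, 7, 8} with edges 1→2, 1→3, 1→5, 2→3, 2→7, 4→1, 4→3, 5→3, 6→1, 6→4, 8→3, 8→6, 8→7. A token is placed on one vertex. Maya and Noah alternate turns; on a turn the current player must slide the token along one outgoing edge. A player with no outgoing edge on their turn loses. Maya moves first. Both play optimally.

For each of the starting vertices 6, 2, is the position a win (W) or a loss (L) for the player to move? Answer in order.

6: L, 2: W

Positions with no move are L. A position that does have a move is losing for the player to move precisely when every available move leads to a winning position for the opponent. Fill in the labels:
Every edge goes from a vertex to one that appears earlier in the order 7, 3, 2, 5, 1, 4, 6, 8, so processing vertices in that order labels each vertex after all of its successors.
7: no outgoing edge → L
3: no outgoing edge → L
2: →3(L), so W
5: →3(L), so W
1: →3(L), so W
4: →3(L), so W
6: →4(W), 1(W) — all W, so L
8: →6(L), so W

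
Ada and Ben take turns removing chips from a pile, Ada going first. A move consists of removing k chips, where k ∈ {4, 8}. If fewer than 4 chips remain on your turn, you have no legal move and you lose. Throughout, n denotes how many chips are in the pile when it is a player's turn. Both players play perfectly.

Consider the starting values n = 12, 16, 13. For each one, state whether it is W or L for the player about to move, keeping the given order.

Classify positions by backward induction: terminal positions (no move available) are L. From any other position, the mover wins iff some move reaches an L.
n=0: no move → L
n=1: no move → L
n=2: no move → L
n=3: no move → L
n=4: reaches L-position 0 → W
n=5: reaches L-position 1 → W
n=6: reaches L-position 2 → W
n=7: reaches L-position 3 → W
n=8: reaches L-position 0 → W
n=9: reaches L-position 1 → W
n=10: reaches L-position 2 → W
n=11: reaches L-position 3 → W
n=12: only reaches 8(W), 4(W), all W → L
n=13: only reaches 9(W), 5(W), all W → L
n=14: only reaches 10(W), 6(W), all W → L
n=15: only reaches 11(W), 7(W), all W → L
n=16: reaches L-position 12 → W

12: L, 16: W, 13: L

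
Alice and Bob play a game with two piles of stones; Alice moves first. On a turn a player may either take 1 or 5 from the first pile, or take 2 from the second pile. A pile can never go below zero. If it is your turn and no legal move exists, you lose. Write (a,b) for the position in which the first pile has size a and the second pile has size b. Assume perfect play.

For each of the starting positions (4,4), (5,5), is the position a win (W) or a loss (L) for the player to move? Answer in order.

(4,4): L, (5,5): W

Build the W/L table. Terminal = L. A non-terminal position is W if it has a move to some L; otherwise it is L.
No move ever increases a pile, so every position that can arise here has a ≤ 5 and b ≤ 5; it is enough to label the cells with 0 ≤ a ≤ 5 and 0 ≤ b ≤ 5.
Every move lowers a or b (never raises either), so fill the grid row by row in increasing a, and left to right within a row: each cell's successors are then already labelled.
      b=0  b=1  b=2  b=3  b=4  b=5
a=0:    L    L    W    W    L    L
a=1:    W    W    L    L    W    W
a=2:    L    L    W    W    L    L
a=3:    W    W    L    L    W    W
a=4:    L    L    W    W    L    L
a=5:    W    W    L    L    W    W
Cells with no legal move (terminal, hence L): (0,0), (0,1).
The remaining L cells, each justified by listing all of its moves:
(0,4): only reaches (0,2)(W), which is W → L
(0,5): only reaches (0,3)(W), which is W → L
(1,2): only reaches (0,2)(W), (1,0)(W), all W → L
(1,3): only reaches (0,3)(W), (1,1)(W), all W → L
(2,0): only reaches (1,0)(W), which is W → L
(2,1): only reaches (1,1)(W), which is W → L
(2,4): only reaches (1,4)(W), (2,2)(W), all W → L
(2,5): only reaches (1,5)(W), (2,3)(W), all W → L
(3,2): only reaches (2,2)(W), (3,0)(W), all W → L
(3,3): only reaches (2,3)(W), (3,1)(W), all W → L
(4,0): only reaches (3,0)(W), which is W → L
(4,1): only reaches (3,1)(W), which is W → L
(4,4): only reaches (3,4)(W), (4,2)(W), all W → L
(4,5): only reaches (3,5)(W), (4,3)(W), all W → L
(5,2): only reaches (4,2)(W), (0,2)(W), (5,0)(W), all W → L
(5,3): only reaches (4,3)(W), (0,3)(W), (5,1)(W), all W → L
Every other cell has at least one move into one of the L cells above, so it is W.
(4,4): one of the L cells justified above, so L
(5,5): the move to (4,5) reaches an L cell, so W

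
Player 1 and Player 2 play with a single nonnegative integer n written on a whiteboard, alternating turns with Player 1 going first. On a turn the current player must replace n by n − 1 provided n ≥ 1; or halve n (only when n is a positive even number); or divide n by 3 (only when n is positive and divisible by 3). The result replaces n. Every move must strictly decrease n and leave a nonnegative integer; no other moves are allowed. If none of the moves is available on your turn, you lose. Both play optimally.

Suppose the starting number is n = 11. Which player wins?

Player 2 wins.

Compute win/loss labels from the base case upward. A position with no move is L. Any other position is W if it can reach an L in one move, else L.
n=0: no move → L
n=1: can move to 0, which is L ⇒ W
n=2: the only move is to 1(W), a W ⇒ L
n=3: can move to 2, which is L ⇒ W
n=4: can move to 2, which is L ⇒ W
n=5: the only move is to 4(W), a W ⇒ L
n=6: can move to 2, which is L ⇒ W
n=7: the only move is to 6(W), a W ⇒ L
n=8: can move to 7, which is L ⇒ W
n=9: moves to 3(W), 8(W); every one is W ⇒ L
n=10: can move to 5, which is L ⇒ W
n=11: the only move is to 10(W), a W ⇒ L
Every move from 11 reaches a W position, so the mover loses.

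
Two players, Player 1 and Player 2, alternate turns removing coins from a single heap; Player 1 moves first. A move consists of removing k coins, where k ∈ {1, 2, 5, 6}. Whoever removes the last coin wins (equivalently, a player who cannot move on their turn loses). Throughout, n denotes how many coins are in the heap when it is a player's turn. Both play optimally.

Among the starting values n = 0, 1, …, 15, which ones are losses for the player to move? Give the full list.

Positions with no move are L. A position that does have a move is losing for the player to move precisely when every available move leads to a winning position for the opponent. Fill in the labels:
n=0: no move → L
n=1: W (go to 0, an L position)
n=2: W (go to 0, an L position)
n=3: L (options 2(W), 1(W) are all W)
n=4: W (go to 3, an L position)
n=5: W (go to 3, an L position)
n=6: W (go to 0, an L position)
n=7: L (options 6(W), 5(W), 2(W), 1(W) are all W)
n=8: W (go to 7, an L position)
n=9: W (go to 7, an L position)
n=10: L (options 9(W), 8(W), 5(W), 4(W) are all W)
n=11: W (go to 10, an L position)
n=12: W (go to 10, an L position)
n=13: W (go to 7, an L position)
n=14: L (options 13(W), 12(W), 9(W), 8(W) are all W)
n=15: W (go to 14, an L position)
The losing starting values of n are exactly the entries labelled L in this table (5 of them).

0, 3, 7, 10, 14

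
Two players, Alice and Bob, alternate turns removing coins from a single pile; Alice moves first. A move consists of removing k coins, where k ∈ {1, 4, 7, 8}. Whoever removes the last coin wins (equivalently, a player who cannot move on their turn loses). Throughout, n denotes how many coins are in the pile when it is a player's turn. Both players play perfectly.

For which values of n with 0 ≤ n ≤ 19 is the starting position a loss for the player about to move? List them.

0, 2, 5, 11, 14, 16

Label each position W (a win for the player to move) or L (a loss). A position with no legal move is L; any other position is W exactly when some move reaches an L, and L when every move reaches a W.
n=0: no move → L
n=1: W (go to 0, an L position)
n=2: L (sole option 1(W) is W)
n=3: W (go to 2, an L position)
n=4: W (go to 0, an L position)
n=5: L (options 4(W), 1(W) are all W)
n=6: W (go to 5, an L position)
n=7: W (go to 0, an L position)
n=8: W (go to 0, an L position)
n=9: W (go to 5, an L position)
n=10: W (go to 2, an L position)
n=11: L (options 10(W), 7(W), 4(W), 3(W) are all W)
n=12: W (go to 11, an L position)
n=13: W (go to 5, an L position)
n=14: L (options 13(W), 10(W), 7(W), 6(W) are all W)
n=15: W (go to 14, an L position)
n=16: L (options 15(W), 12(W), 9(W), 8(W) are all W)
n=17: W (go to 16, an L position)
n=18: W (go to 14, an L position)
n=19: W (go to 11, an L position)
The losing starting values of n are exactly the entries labelled L in this table (6 of them).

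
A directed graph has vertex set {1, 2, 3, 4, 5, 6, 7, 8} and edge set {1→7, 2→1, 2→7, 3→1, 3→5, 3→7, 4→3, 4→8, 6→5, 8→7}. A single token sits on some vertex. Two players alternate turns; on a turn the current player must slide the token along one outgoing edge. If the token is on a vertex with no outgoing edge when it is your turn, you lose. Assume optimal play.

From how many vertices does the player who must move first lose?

Classify positions by backward induction: terminal positions (no move available) are L. From any other position, the mover wins iff some move reaches an L.
Every edge goes from a vertex to one that appears earlier in the order 7, 5, 1, 3, 8, 2, 6, 4, so processing vertices in that order labels each vertex after all of its successors.
7: no outgoing edge → L
5: no outgoing edge → L
1: reaches L-position 7 → W
3: reaches L-position 5 → W
8: reaches L-position 7 → W
2: reaches L-position 7 → W
6: reaches L-position 5 → W
4: only reaches 8(W), 3(W), all W → L
The L vertices are 4, 5, 7; that is 3 in all.

3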